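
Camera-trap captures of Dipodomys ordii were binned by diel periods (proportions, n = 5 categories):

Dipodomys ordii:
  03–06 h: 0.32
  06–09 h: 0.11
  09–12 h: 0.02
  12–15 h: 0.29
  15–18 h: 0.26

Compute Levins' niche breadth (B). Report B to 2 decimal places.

3.75

Σpᵢ² = 0.32² + 0.11² + 0.02² + 0.29² + 0.26² = 0.1024 + 0.0121 + 0.0004 + 0.0841 + 0.0676 = 0.2666
B = 1 / 0.2666 = 3.7509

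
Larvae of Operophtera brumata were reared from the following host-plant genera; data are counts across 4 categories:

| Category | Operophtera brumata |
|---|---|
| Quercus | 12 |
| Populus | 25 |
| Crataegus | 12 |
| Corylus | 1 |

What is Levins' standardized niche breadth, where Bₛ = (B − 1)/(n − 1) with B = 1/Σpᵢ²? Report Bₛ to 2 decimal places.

Proportions for Operophtera brumata (n=50): 12/50=0.2400, 25/50=0.5000, 12/50=0.2400, 1/50=0.0200
Σpᵢ² = 0.2400² + 0.5000² + 0.2400² + 0.0200² = 0.057600 + 0.250000 + 0.057600 + 0.000400 = 0.365600
B = 1 / 0.365600 = 2.7352
Bₛ = (B − 1)/(n − 1) = (2.7352 − 1)/(4 − 1) = 1.7352/3 = 0.5784

0.58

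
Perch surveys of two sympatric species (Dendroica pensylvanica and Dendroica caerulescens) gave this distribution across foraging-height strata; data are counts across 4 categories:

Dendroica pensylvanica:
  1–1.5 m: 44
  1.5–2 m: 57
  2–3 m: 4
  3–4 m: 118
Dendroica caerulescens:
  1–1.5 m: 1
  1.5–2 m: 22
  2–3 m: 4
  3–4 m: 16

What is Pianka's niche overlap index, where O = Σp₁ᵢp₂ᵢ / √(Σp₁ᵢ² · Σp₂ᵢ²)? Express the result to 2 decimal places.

Proportions for Dendroica pensylvanica (n=223): 44/223=0.1973, 57/223=0.2556, 4/223=0.0179, 118/223=0.5291
Proportions for Dendroica caerulescens (n=43): 1/43=0.0233, 22/43=0.5116, 4/43=0.0930, 16/43=0.3721
Σ p₁ᵢp₂ᵢ = 0.004597 + 0.130765 + 0.001665 + 0.196878 = 0.333905
Σp_1ᵢ² = 0.1973² + 0.2556² + 0.0179² + 0.5291² = 0.038927 + 0.065331 + 0.000320 + 0.279947 = 0.384525
Σp_2ᵢ² = 0.0233² + 0.5116² + 0.0930² + 0.3721² = 0.000543 + 0.261735 + 0.008649 + 0.138458 = 0.409385
O = 0.333905 / √(0.384525 × 0.409385) = 0.333905 / 0.3967603 = 0.8416

0.84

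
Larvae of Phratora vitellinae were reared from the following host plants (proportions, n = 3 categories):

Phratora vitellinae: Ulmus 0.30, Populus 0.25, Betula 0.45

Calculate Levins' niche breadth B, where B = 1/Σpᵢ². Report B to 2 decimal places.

Σpᵢ² = 0.30² + 0.25² + 0.45² = 0.0900 + 0.0625 + 0.2025 = 0.3550
B = 1 / 0.3550 = 2.8169

2.82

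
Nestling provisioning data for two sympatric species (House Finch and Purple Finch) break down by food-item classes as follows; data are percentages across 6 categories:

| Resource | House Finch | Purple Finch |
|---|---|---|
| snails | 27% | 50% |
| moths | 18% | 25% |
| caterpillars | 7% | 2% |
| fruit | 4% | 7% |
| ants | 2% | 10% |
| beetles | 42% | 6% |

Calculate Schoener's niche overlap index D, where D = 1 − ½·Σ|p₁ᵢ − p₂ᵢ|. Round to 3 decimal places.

0.590

Convert percentages to proportions (divide by 100).
Σ|p₁ᵢ − p₂ᵢ| = 0.23 + 0.07 + 0.05 + 0.03 + 0.08 + 0.36 = 0.82
D = 1 − ½ × 0.82 = 1 − 0.410 = 0.59000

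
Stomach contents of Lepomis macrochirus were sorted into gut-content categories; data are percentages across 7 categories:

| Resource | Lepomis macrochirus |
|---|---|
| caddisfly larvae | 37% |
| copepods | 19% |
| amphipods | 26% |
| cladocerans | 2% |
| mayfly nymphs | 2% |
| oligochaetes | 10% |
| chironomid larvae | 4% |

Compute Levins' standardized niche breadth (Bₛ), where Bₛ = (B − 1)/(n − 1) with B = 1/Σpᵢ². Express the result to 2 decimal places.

0.49

Convert percentages to proportions (divide by 100).
Σpᵢ² = 0.37² + 0.19² + 0.26² + 0.02² + 0.02² + 0.10² + 0.04² = 0.1369 + 0.0361 + 0.0676 + 0.0004 + 0.0004 + 0.0100 + 0.0016 = 0.2530
B = 1 / 0.2530 = 3.9526
Bₛ = (B − 1)/(n − 1) = (3.9526 − 1)/(7 − 1) = 2.9526/6 = 0.4921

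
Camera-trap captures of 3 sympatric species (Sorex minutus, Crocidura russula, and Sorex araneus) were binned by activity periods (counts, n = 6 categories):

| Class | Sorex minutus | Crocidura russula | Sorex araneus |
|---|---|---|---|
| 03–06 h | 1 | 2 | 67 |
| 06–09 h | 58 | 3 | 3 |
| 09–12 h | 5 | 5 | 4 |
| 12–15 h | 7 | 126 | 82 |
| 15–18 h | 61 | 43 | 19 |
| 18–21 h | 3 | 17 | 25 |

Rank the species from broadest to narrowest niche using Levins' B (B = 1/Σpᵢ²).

Proportions for Sorex minutus (n=135): 1/135=0.0074, 58/135=0.4296, 5/135=0.0370, 7/135=0.0519, 61/135=0.4519, 3/135=0.0222
Proportions for Crocidura russula (n=196): 2/196=0.0102, 3/196=0.0153, 5/196=0.0255, 126/196=0.6429, 43/196=0.2194, 17/196=0.0867
Proportions for Sorex araneus (n=200): 67/200=0.3350, 3/200=0.0150, 4/200=0.0200, 82/200=0.4100, 19/200=0.0950, 25/200=0.1250
Σp_minuᵢ² = 0.0074² + 0.4296² + 0.0370² + 0.0519² + 0.4519² + 0.0222² = 0.000055 + 0.184556 + 0.001369 + 0.002694 + 0.204214 + 0.000493 = 0.393381
B_minu = 1 / 0.393381 = 2.5421
Σp_russᵢ² = 0.0102² + 0.0153² + 0.0255² + 0.6429² + 0.2194² + 0.0867² = 0.000104 + 0.000234 + 0.000650 + 0.413320 + 0.048136 + 0.007517 = 0.469961
B_russ = 1 / 0.469961 = 2.1278
Σp_aranᵢ² = 0.3350² + 0.0150² + 0.0200² + 0.4100² + 0.0950² + 0.1250² = 0.112225 + 0.000225 + 0.000400 + 0.168100 + 0.009025 + 0.015625 = 0.305600
B_aran = 1 / 0.305600 = 3.2723
Ranking by B (broadest → narrowest): Sorex araneus (3.27) > Sorex minutus (2.54) > Crocidura russula (2.13)

Sorex araneus > Sorex minutus > Crocidura russula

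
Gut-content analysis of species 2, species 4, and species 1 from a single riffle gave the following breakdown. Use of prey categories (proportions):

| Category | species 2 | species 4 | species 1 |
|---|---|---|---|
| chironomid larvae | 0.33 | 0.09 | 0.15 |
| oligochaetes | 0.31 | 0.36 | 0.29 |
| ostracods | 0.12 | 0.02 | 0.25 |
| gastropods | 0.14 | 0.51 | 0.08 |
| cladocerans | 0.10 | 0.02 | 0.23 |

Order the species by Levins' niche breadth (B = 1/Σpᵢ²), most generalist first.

Σp_2ᵢ² = 0.33² + 0.31² + 0.12² + 0.14² + 0.10² = 0.1089 + 0.0961 + 0.0144 + 0.0196 + 0.0100 = 0.2490
B_2 = 1 / 0.2490 = 4.0161
Σp_4ᵢ² = 0.09² + 0.36² + 0.02² + 0.51² + 0.02² = 0.0081 + 0.1296 + 0.0004 + 0.2601 + 0.0004 = 0.3986
B_4 = 1 / 0.3986 = 2.5088
Σp_1ᵢ² = 0.15² + 0.29² + 0.25² + 0.08² + 0.23² = 0.0225 + 0.0841 + 0.0625 + 0.0064 + 0.0529 = 0.2284
B_1 = 1 / 0.2284 = 4.3783
Ranking by B (broadest → narrowest): species 1 (4.38) > species 2 (4.02) > species 4 (2.51)

species 1 > species 2 > species 4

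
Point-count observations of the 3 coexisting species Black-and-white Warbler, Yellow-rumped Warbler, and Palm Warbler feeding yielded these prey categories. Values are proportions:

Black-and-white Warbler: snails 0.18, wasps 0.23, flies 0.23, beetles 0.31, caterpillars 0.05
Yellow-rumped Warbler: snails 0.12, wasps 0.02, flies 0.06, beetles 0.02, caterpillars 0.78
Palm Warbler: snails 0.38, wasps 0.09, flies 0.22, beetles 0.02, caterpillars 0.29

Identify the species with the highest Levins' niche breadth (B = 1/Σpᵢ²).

Σp_Blacᵢ² = 0.18² + 0.23² + 0.23² + 0.31² + 0.05² = 0.0324 + 0.0529 + 0.0529 + 0.0961 + 0.0025 = 0.2368
B_Blac = 1 / 0.2368 = 4.2230
Σp_Yellᵢ² = 0.12² + 0.02² + 0.06² + 0.02² + 0.78² = 0.0144 + 0.0004 + 0.0036 + 0.0004 + 0.6084 = 0.6272
B_Yell = 1 / 0.6272 = 1.5944
Σp_Palmᵢ² = 0.38² + 0.09² + 0.22² + 0.02² + 0.29² = 0.1444 + 0.0081 + 0.0484 + 0.0004 + 0.0841 = 0.2854
B_Palm = 1 / 0.2854 = 3.5039
Highest B → broadest niche (most generalist): Black-and-white Warbler (B = 4.22).

Black-and-white Warbler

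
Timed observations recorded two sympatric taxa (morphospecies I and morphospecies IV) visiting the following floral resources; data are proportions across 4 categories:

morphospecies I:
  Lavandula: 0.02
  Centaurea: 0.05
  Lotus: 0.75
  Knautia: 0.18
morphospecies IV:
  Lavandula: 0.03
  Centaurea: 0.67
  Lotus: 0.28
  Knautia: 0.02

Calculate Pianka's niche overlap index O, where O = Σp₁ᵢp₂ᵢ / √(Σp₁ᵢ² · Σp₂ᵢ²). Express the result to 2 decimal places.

0.44

Σ p₁ᵢp₂ᵢ = 0.0006 + 0.0335 + 0.2100 + 0.0036 = 0.2477
Σp_1ᵢ² = 0.02² + 0.05² + 0.75² + 0.18² = 0.0004 + 0.0025 + 0.5625 + 0.0324 = 0.5978
Σp_2ᵢ² = 0.03² + 0.67² + 0.28² + 0.02² = 0.0009 + 0.4489 + 0.0784 + 0.0004 = 0.5286
O = 0.2477 / √(0.5978 × 0.5286) = 0.2477 / 0.56214 = 0.4406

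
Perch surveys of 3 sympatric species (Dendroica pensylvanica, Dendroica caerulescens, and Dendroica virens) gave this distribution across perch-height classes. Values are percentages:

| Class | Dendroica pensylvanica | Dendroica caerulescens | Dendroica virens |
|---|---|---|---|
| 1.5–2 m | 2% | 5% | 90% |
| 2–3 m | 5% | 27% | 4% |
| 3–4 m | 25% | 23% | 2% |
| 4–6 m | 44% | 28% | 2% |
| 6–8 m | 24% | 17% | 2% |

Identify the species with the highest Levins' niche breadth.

Convert percentages to proportions (divide by 100).
Σp_pensᵢ² = 0.02² + 0.05² + 0.25² + 0.44² + 0.24² = 0.0004 + 0.0025 + 0.0625 + 0.1936 + 0.0576 = 0.3166
B_pens = 1 / 0.3166 = 3.1586
Σp_caerᵢ² = 0.05² + 0.27² + 0.23² + 0.28² + 0.17² = 0.0025 + 0.0729 + 0.0529 + 0.0784 + 0.0289 = 0.2356
B_caer = 1 / 0.2356 = 4.2445
Σp_vireᵢ² = 0.90² + 0.04² + 0.02² + 0.02² + 0.02² = 0.8100 + 0.0016 + 0.0004 + 0.0004 + 0.0004 = 0.8128
B_vire = 1 / 0.8128 = 1.2303
Highest B → broadest niche (most generalist): Dendroica caerulescens (B = 4.24).

Dendroica caerulescens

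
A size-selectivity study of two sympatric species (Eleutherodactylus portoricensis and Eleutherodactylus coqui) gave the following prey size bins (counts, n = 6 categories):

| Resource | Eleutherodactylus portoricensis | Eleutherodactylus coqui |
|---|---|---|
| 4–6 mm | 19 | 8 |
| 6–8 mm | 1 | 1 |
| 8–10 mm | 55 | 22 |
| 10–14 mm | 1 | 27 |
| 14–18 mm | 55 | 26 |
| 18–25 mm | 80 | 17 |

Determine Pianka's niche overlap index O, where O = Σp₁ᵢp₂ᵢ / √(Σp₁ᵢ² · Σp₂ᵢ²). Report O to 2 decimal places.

Proportions for Eleutherodactylus portoricensis (n=211): 19/211=0.0900, 1/211=0.0047, 55/211=0.2607, 1/211=0.0047, 55/211=0.2607, 80/211=0.3791
Proportions for Eleutherodactylus coqui (n=101): 8/101=0.0792, 1/101=0.0099, 22/101=0.2178, 27/101=0.2673, 26/101=0.2574, 17/101=0.1683
Σ p₁ᵢp₂ᵢ = 0.007128 + 0.000047 + 0.056780 + 0.001256 + 0.067104 + 0.063803 = 0.196118
Σp_1ᵢ² = 0.0900² + 0.0047² + 0.2607² + 0.0047² + 0.2607² + 0.3791² = 0.008100 + 0.000022 + 0.067964 + 0.000022 + 0.067964 + 0.143717 = 0.287789
Σp_2ᵢ² = 0.0792² + 0.0099² + 0.2178² + 0.2673² + 0.2574² + 0.1683² = 0.006273 + 0.000098 + 0.047437 + 0.071449 + 0.066255 + 0.028325 = 0.219837
O = 0.196118 / √(0.287789 × 0.219837) = 0.196118 / 0.2515287 = 0.7797

0.78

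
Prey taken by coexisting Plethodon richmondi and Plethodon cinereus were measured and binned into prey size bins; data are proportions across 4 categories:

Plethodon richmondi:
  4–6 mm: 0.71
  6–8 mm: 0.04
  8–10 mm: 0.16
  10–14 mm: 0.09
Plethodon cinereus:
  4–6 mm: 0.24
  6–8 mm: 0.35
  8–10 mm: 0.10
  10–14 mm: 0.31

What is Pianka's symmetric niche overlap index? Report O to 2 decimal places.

0.58

Σ p₁ᵢp₂ᵢ = 0.1704 + 0.0140 + 0.0160 + 0.0279 = 0.2283
Σp_1ᵢ² = 0.71² + 0.04² + 0.16² + 0.09² = 0.5041 + 0.0016 + 0.0256 + 0.0081 = 0.5394
Σp_2ᵢ² = 0.24² + 0.35² + 0.10² + 0.31² = 0.0576 + 0.1225 + 0.0100 + 0.0961 = 0.2862
O = 0.2283 / √(0.5394 × 0.2862) = 0.2283 / 0.39291 = 0.5810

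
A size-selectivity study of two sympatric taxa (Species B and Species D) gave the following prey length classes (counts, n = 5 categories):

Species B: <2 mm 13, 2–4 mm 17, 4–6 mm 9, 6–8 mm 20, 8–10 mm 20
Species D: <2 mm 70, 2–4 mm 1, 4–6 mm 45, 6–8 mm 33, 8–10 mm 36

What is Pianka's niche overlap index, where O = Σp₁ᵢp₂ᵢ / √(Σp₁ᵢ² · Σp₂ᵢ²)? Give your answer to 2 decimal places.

0.77

Proportions for Species B (n=79): 13/79=0.1646, 17/79=0.2152, 9/79=0.1139, 20/79=0.2532, 20/79=0.2532
Proportions for Species D (n=185): 70/185=0.3784, 1/185=0.0054, 45/185=0.2432, 33/185=0.1784, 36/185=0.1946
Σ p₁ᵢp₂ᵢ = 0.062285 + 0.001162 + 0.027700 + 0.045171 + 0.049273 = 0.185591
Σp_1ᵢ² = 0.1646² + 0.2152² + 0.1139² + 0.2532² + 0.2532² = 0.027093 + 0.046311 + 0.012973 + 0.064110 + 0.064110 = 0.214597
Σp_2ᵢ² = 0.3784² + 0.0054² + 0.2432² + 0.1784² + 0.1946² = 0.143187 + 0.000029 + 0.059146 + 0.031827 + 0.037869 = 0.272058
O = 0.185591 / √(0.214597 × 0.272058) = 0.185591 / 0.2416254 = 0.7681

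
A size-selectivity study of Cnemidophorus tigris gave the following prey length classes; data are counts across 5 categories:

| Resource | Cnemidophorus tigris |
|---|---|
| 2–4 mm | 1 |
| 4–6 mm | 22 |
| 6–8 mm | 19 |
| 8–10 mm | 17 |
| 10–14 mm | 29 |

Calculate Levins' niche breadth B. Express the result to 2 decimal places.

Proportions for Cnemidophorus tigris (n=88): 1/88=0.0114, 22/88=0.2500, 19/88=0.2159, 17/88=0.1932, 29/88=0.3295
Σpᵢ² = 0.0114² + 0.2500² + 0.2159² + 0.1932² + 0.3295² = 0.000130 + 0.062500 + 0.046613 + 0.037326 + 0.108570 = 0.255139
B = 1 / 0.255139 = 3.9194

3.92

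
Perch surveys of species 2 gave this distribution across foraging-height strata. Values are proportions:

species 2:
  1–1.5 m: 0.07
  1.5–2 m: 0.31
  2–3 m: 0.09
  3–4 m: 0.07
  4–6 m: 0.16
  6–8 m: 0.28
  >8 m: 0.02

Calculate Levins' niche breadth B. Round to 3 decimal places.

4.579

Σpᵢ² = 0.07² + 0.31² + 0.09² + 0.07² + 0.16² + 0.28² + 0.02² = 0.0049 + 0.0961 + 0.0081 + 0.0049 + 0.0256 + 0.0784 + 0.0004 = 0.2184
B = 1 / 0.2184 = 4.57875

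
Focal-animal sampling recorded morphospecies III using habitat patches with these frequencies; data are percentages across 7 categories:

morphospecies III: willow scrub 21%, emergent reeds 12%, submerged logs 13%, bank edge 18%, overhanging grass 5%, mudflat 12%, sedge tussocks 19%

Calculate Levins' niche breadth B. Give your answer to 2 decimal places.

Convert percentages to proportions (divide by 100).
Σpᵢ² = 0.21² + 0.12² + 0.13² + 0.18² + 0.05² + 0.12² + 0.19² = 0.0441 + 0.0144 + 0.0169 + 0.0324 + 0.0025 + 0.0144 + 0.0361 = 0.1608
B = 1 / 0.1608 = 6.2189

6.22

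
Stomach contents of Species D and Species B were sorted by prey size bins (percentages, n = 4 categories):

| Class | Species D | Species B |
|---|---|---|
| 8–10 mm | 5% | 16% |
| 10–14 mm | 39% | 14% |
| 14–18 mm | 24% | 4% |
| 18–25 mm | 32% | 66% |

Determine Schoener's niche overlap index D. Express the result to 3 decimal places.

0.550

Convert percentages to proportions (divide by 100).
Σ|p₁ᵢ − p₂ᵢ| = 0.11 + 0.25 + 0.20 + 0.34 = 0.90
D = 1 − ½ × 0.90 = 1 − 0.450 = 0.55000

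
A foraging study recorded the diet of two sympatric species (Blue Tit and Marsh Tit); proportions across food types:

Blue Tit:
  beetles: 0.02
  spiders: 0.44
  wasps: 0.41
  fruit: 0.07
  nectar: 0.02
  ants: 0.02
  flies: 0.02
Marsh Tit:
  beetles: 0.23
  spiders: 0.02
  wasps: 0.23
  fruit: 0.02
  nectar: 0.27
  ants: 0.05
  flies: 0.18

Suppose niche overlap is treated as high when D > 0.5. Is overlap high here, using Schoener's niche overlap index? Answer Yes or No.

Σ|p₁ᵢ − p₂ᵢ| = 0.21 + 0.42 + 0.18 + 0.05 + 0.25 + 0.03 + 0.16 = 1.30
D = 1 − ½ × 1.30 = 1 − 0.650 = 0.3500
D = 0.3500 < 0.5 → No.

No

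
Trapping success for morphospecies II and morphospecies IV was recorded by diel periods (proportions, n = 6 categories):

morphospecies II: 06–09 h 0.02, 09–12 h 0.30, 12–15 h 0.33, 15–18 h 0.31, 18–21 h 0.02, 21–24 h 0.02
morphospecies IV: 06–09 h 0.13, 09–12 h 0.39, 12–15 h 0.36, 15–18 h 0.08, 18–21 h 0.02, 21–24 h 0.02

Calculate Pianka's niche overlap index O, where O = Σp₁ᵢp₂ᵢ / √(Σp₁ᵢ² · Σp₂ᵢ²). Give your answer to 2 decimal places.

Σ p₁ᵢp₂ᵢ = 0.0026 + 0.1170 + 0.1188 + 0.0248 + 0.0004 + 0.0004 = 0.2640
Σp_1ᵢ² = 0.02² + 0.30² + 0.33² + 0.31² + 0.02² + 0.02² = 0.0004 + 0.0900 + 0.1089 + 0.0961 + 0.0004 + 0.0004 = 0.2962
Σp_2ᵢ² = 0.13² + 0.39² + 0.36² + 0.08² + 0.02² + 0.02² = 0.0169 + 0.1521 + 0.1296 + 0.0064 + 0.0004 + 0.0004 = 0.3058
O = 0.2640 / √(0.2962 × 0.3058) = 0.2640 / 0.30096 = 0.8772

0.88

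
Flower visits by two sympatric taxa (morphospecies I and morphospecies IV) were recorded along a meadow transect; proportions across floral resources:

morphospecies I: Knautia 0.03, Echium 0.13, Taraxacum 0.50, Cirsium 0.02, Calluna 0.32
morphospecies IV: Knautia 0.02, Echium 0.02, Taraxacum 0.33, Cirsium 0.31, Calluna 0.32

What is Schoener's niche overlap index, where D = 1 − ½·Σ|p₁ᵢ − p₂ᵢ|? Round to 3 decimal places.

0.710

Σ|p₁ᵢ − p₂ᵢ| = 0.01 + 0.11 + 0.17 + 0.29 + 0.00 = 0.58
D = 1 − ½ × 0.58 = 1 − 0.290 = 0.71000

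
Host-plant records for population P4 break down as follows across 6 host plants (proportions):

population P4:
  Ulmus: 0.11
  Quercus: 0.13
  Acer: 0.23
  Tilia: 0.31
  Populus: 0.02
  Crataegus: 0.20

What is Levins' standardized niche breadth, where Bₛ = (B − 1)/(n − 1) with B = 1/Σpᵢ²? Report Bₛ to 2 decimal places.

0.72

Σpᵢ² = 0.11² + 0.13² + 0.23² + 0.31² + 0.02² + 0.20² = 0.0121 + 0.0169 + 0.0529 + 0.0961 + 0.0004 + 0.0400 = 0.2184
B = 1 / 0.2184 = 4.5788
Bₛ = (B − 1)/(n − 1) = (4.5788 − 1)/(6 − 1) = 3.5788/5 = 0.7158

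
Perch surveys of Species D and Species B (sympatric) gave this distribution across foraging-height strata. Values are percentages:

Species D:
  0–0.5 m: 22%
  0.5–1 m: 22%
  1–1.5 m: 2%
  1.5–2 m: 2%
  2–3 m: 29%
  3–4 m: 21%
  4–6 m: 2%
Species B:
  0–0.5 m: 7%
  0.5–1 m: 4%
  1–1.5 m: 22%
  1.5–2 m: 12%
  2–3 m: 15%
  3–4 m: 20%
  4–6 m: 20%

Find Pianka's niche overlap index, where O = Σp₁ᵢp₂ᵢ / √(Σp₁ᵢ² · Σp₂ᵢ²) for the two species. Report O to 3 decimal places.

Convert percentages to proportions (divide by 100).
Σ p₁ᵢp₂ᵢ = 0.0154 + 0.0088 + 0.0044 + 0.0024 + 0.0435 + 0.0420 + 0.0040 = 0.1205
Σp_1ᵢ² = 0.22² + 0.22² + 0.02² + 0.02² + 0.29² + 0.21² + 0.02² = 0.0484 + 0.0484 + 0.0004 + 0.0004 + 0.0841 + 0.0441 + 0.0004 = 0.2262
Σp_2ᵢ² = 0.07² + 0.04² + 0.22² + 0.12² + 0.15² + 0.20² + 0.20² = 0.0049 + 0.0016 + 0.0484 + 0.0144 + 0.0225 + 0.0400 + 0.0400 = 0.1718
O = 0.1205 / √(0.2262 × 0.1718) = 0.1205 / 0.197132 = 0.61127

0.611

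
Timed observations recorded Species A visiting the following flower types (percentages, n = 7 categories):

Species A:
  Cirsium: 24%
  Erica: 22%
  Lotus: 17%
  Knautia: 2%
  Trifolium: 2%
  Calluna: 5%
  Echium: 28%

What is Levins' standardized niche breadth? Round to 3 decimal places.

0.603

Convert percentages to proportions (divide by 100).
Σpᵢ² = 0.24² + 0.22² + 0.17² + 0.02² + 0.02² + 0.05² + 0.28² = 0.0576 + 0.0484 + 0.0289 + 0.0004 + 0.0004 + 0.0025 + 0.0784 = 0.2166
B = 1 / 0.2166 = 4.61681
Bₛ = (B − 1)/(n − 1) = (4.61681 − 1)/(7 − 1) = 3.61681/6 = 0.60280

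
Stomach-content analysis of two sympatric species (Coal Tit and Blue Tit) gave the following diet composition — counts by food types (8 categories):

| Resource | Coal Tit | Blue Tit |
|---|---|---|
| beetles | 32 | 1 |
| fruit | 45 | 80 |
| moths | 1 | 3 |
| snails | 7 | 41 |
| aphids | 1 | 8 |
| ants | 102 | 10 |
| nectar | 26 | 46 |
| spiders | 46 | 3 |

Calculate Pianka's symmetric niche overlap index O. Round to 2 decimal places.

0.48

Proportions for Coal Tit (n=260): 32/260=0.1231, 45/260=0.1731, 1/260=0.0038, 7/260=0.0269, 1/260=0.0038, 102/260=0.3923, 26/260=0.1000, 46/260=0.1769
Proportions for Blue Tit (n=192): 1/192=0.0052, 80/192=0.4167, 3/192=0.0156, 41/192=0.2135, 8/192=0.0417, 10/192=0.0521, 46/192=0.2396, 3/192=0.0156
Σ p₁ᵢp₂ᵢ = 0.000640 + 0.072131 + 0.000059 + 0.005743 + 0.000158 + 0.020439 + 0.023960 + 0.002760 = 0.125890
Σp_1ᵢ² = 0.1231² + 0.1731² + 0.0038² + 0.0269² + 0.0038² + 0.3923² + 0.1000² + 0.1769² = 0.015154 + 0.029964 + 0.000014 + 0.000724 + 0.000014 + 0.153899 + 0.010000 + 0.031294 = 0.241063
Σp_2ᵢ² = 0.0052² + 0.4167² + 0.0156² + 0.2135² + 0.0417² + 0.0521² + 0.2396² + 0.0156² = 0.000027 + 0.173639 + 0.000243 + 0.045582 + 0.001739 + 0.002714 + 0.057408 + 0.000243 = 0.281595
O = 0.125890 / √(0.241063 × 0.281595) = 0.125890 / 0.2605420 = 0.4832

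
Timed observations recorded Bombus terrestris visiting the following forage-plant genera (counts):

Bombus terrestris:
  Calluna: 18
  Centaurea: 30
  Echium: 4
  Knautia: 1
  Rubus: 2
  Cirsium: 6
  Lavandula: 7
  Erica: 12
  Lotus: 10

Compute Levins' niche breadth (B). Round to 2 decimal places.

5.15

Proportions for Bombus terrestris (n=90): 18/90=0.2000, 30/90=0.3333, 4/90=0.0444, 1/90=0.0111, 2/90=0.0222, 6/90=0.0667, 7/90=0.0778, 12/90=0.1333, 10/90=0.1111
Σpᵢ² = 0.2000² + 0.3333² + 0.0444² + 0.0111² + 0.0222² + 0.0667² + 0.0778² + 0.1333² + 0.1111² = 0.040000 + 0.111089 + 0.001971 + 0.000123 + 0.000493 + 0.004449 + 0.006053 + 0.017769 + 0.012343 = 0.194290
B = 1 / 0.194290 = 5.1469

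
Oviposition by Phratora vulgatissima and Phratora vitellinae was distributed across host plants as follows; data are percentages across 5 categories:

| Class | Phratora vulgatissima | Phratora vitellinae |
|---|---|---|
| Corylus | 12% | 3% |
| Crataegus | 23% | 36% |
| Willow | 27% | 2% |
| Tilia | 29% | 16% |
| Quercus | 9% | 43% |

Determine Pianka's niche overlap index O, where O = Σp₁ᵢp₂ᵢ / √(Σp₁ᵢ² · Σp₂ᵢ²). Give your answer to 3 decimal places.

Convert percentages to proportions (divide by 100).
Σ p₁ᵢp₂ᵢ = 0.0036 + 0.0828 + 0.0054 + 0.0464 + 0.0387 = 0.1769
Σp_1ᵢ² = 0.12² + 0.23² + 0.27² + 0.29² + 0.09² = 0.0144 + 0.0529 + 0.0729 + 0.0841 + 0.0081 = 0.2324
Σp_2ᵢ² = 0.03² + 0.36² + 0.02² + 0.16² + 0.43² = 0.0009 + 0.1296 + 0.0004 + 0.0256 + 0.1849 = 0.3414
O = 0.1769 / √(0.2324 × 0.3414) = 0.1769 / 0.281676 = 0.62803

0.628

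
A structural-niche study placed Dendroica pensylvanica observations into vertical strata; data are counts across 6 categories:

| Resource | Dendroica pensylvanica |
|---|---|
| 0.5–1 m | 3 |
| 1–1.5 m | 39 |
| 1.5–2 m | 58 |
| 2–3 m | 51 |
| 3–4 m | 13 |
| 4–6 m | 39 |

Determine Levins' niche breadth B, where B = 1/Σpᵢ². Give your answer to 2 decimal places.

Proportions for Dendroica pensylvanica (n=203): 3/203=0.0148, 39/203=0.1921, 58/203=0.2857, 51/203=0.2512, 13/203=0.0640, 39/203=0.1921
Σpᵢ² = 0.0148² + 0.1921² + 0.2857² + 0.2512² + 0.0640² + 0.1921² = 0.000219 + 0.036902 + 0.081624 + 0.063101 + 0.004096 + 0.036902 = 0.222844
B = 1 / 0.222844 = 4.4874

4.49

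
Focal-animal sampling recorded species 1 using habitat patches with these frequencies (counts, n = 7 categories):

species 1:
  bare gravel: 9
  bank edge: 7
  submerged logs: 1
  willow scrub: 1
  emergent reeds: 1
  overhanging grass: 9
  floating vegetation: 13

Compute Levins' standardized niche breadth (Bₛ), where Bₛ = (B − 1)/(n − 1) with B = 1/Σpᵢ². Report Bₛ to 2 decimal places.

0.56

Proportions for species 1 (n=41): 9/41=0.2195, 7/41=0.1707, 1/41=0.0244, 1/41=0.0244, 1/41=0.0244, 9/41=0.2195, 13/41=0.3171
Σpᵢ² = 0.2195² + 0.1707² + 0.0244² + 0.0244² + 0.0244² + 0.2195² + 0.3171² = 0.048180 + 0.029138 + 0.000595 + 0.000595 + 0.000595 + 0.048180 + 0.100552 = 0.227835
B = 1 / 0.227835 = 4.3891
Bₛ = (B − 1)/(n − 1) = (4.3891 − 1)/(7 − 1) = 3.3891/6 = 0.5649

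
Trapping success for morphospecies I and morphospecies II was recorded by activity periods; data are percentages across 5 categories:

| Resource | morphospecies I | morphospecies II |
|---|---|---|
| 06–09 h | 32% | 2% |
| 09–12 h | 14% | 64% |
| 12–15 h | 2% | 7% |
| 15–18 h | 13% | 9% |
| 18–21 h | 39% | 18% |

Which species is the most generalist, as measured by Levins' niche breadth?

Convert percentages to proportions (divide by 100).
Σp_Iᵢ² = 0.32² + 0.14² + 0.02² + 0.13² + 0.39² = 0.1024 + 0.0196 + 0.0004 + 0.0169 + 0.1521 = 0.2914
B_I = 1 / 0.2914 = 3.4317
Σp_IIᵢ² = 0.02² + 0.64² + 0.07² + 0.09² + 0.18² = 0.0004 + 0.4096 + 0.0049 + 0.0081 + 0.0324 = 0.4554
B_II = 1 / 0.4554 = 2.1959
Highest B → broadest niche (most generalist): morphospecies I (B = 3.43).

morphospecies I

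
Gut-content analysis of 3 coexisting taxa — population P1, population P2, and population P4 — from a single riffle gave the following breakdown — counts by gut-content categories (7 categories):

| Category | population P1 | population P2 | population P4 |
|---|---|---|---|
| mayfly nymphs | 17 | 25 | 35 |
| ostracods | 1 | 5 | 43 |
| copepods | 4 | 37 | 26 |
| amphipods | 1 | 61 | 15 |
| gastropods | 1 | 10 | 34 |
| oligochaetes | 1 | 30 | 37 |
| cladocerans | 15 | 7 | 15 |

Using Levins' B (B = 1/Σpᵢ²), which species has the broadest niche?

Proportions for population P1 (n=40): 17/40=0.4250, 1/40=0.0250, 4/40=0.1000, 1/40=0.0250, 1/40=0.0250, 1/40=0.0250, 15/40=0.3750
Proportions for population P2 (n=175): 25/175=0.1429, 5/175=0.0286, 37/175=0.2114, 61/175=0.3486, 10/175=0.0571, 30/175=0.1714, 7/175=0.0400
Proportions for population P4 (n=205): 35/205=0.1707, 43/205=0.2098, 26/205=0.1268, 15/205=0.0732, 34/205=0.1659, 37/205=0.1805, 15/205=0.0732
Σp_P1ᵢ² = 0.4250² + 0.0250² + 0.1000² + 0.0250² + 0.0250² + 0.0250² + 0.3750² = 0.180625 + 0.000625 + 0.010000 + 0.000625 + 0.000625 + 0.000625 + 0.140625 = 0.333750
B_P1 = 1 / 0.333750 = 2.9963
Σp_P2ᵢ² = 0.1429² + 0.0286² + 0.2114² + 0.3486² + 0.0571² + 0.1714² + 0.0400² = 0.020420 + 0.000818 + 0.044690 + 0.121522 + 0.003260 + 0.029378 + 0.001600 = 0.221688
B_P2 = 1 / 0.221688 = 4.5108
Σp_P4ᵢ² = 0.1707² + 0.2098² + 0.1268² + 0.0732² + 0.1659² + 0.1805² + 0.0732² = 0.029138 + 0.044016 + 0.016078 + 0.005358 + 0.027523 + 0.032580 + 0.005358 = 0.160051
B_P4 = 1 / 0.160051 = 6.2480
Highest B → broadest niche (most generalist): population P4 (B = 6.25).

population P4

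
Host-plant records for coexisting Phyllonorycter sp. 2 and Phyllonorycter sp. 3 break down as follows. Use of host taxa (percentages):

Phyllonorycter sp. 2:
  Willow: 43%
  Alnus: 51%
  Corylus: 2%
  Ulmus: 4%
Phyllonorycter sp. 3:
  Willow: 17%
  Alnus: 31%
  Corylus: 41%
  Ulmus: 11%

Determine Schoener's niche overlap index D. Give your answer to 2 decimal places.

0.54

Convert percentages to proportions (divide by 100).
Σ|p₁ᵢ − p₂ᵢ| = 0.26 + 0.20 + 0.39 + 0.07 = 0.92
D = 1 − ½ × 0.92 = 1 − 0.460 = 0.5400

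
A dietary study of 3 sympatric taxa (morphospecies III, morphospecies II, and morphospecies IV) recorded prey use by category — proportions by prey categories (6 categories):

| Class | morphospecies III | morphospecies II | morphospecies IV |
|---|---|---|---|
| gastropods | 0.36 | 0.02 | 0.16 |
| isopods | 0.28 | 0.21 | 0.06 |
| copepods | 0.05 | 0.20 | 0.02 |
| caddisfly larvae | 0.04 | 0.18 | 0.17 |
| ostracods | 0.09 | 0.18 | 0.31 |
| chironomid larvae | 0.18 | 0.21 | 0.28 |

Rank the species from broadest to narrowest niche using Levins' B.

morphospecies II > morphospecies IV > morphospecies III

Σp_IIIᵢ² = 0.36² + 0.28² + 0.05² + 0.04² + 0.09² + 0.18² = 0.1296 + 0.0784 + 0.0025 + 0.0016 + 0.0081 + 0.0324 = 0.2526
B_III = 1 / 0.2526 = 3.9588
Σp_IIᵢ² = 0.02² + 0.21² + 0.20² + 0.18² + 0.18² + 0.21² = 0.0004 + 0.0441 + 0.0400 + 0.0324 + 0.0324 + 0.0441 = 0.1934
B_II = 1 / 0.1934 = 5.1706
Σp_IVᵢ² = 0.16² + 0.06² + 0.02² + 0.17² + 0.31² + 0.28² = 0.0256 + 0.0036 + 0.0004 + 0.0289 + 0.0961 + 0.0784 = 0.2330
B_IV = 1 / 0.2330 = 4.2918
Ranking by B (broadest → narrowest): morphospecies II (5.17) > morphospecies IV (4.29) > morphospecies III (3.96)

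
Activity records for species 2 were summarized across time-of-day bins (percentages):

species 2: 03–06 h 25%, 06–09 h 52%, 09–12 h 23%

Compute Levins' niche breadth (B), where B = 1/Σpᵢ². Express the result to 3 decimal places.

Convert percentages to proportions (divide by 100).
Σpᵢ² = 0.25² + 0.52² + 0.23² = 0.0625 + 0.2704 + 0.0529 = 0.3858
B = 1 / 0.3858 = 2.59202

2.592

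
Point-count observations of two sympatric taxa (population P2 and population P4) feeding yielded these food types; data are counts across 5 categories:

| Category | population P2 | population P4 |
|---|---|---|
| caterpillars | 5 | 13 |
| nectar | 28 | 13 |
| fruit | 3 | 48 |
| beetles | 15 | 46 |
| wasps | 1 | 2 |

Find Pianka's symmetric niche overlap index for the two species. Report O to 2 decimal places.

Proportions for population P2 (n=52): 5/52=0.0962, 28/52=0.5385, 3/52=0.0577, 15/52=0.2885, 1/52=0.0192
Proportions for population P4 (n=122): 13/122=0.1066, 13/122=0.1066, 48/122=0.3934, 46/122=0.3770, 2/122=0.0164
Σ p₁ᵢp₂ᵢ = 0.010255 + 0.057404 + 0.022699 + 0.108765 + 0.000315 = 0.199438
Σp_1ᵢ² = 0.0962² + 0.5385² + 0.0577² + 0.2885² + 0.0192² = 0.009254 + 0.289982 + 0.003329 + 0.083232 + 0.000369 = 0.386166
Σp_2ᵢ² = 0.1066² + 0.1066² + 0.3934² + 0.3770² + 0.0164² = 0.011364 + 0.011364 + 0.154764 + 0.142129 + 0.000269 = 0.319890
O = 0.199438 / √(0.386166 × 0.319890) = 0.199438 / 0.3514693 = 0.5674

0.57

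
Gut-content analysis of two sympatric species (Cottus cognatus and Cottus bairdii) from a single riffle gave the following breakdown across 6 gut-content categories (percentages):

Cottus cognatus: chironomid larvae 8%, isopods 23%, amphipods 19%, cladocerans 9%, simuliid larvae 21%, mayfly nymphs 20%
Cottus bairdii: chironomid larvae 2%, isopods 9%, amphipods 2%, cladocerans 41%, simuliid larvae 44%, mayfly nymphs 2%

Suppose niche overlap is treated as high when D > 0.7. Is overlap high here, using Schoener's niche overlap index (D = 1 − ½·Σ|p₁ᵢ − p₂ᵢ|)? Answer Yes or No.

No

Convert percentages to proportions (divide by 100).
Σ|p₁ᵢ − p₂ᵢ| = 0.06 + 0.14 + 0.17 + 0.32 + 0.23 + 0.18 = 1.10
D = 1 − ½ × 1.10 = 1 − 0.550 = 0.4500
D = 0.4500 < 0.7 → No.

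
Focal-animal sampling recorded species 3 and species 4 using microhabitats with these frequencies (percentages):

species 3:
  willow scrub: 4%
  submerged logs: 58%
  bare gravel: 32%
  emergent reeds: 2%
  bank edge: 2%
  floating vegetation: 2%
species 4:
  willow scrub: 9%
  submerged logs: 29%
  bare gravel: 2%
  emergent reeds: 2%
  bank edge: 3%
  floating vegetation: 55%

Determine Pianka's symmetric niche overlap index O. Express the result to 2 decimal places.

0.45

Convert percentages to proportions (divide by 100).
Σ p₁ᵢp₂ᵢ = 0.0036 + 0.1682 + 0.0064 + 0.0004 + 0.0006 + 0.0110 = 0.1902
Σp_1ᵢ² = 0.04² + 0.58² + 0.32² + 0.02² + 0.02² + 0.02² = 0.0016 + 0.3364 + 0.1024 + 0.0004 + 0.0004 + 0.0004 = 0.4416
Σp_2ᵢ² = 0.09² + 0.29² + 0.02² + 0.02² + 0.03² + 0.55² = 0.0081 + 0.0841 + 0.0004 + 0.0004 + 0.0009 + 0.3025 = 0.3964
O = 0.1902 / √(0.4416 × 0.3964) = 0.1902 / 0.41839 = 0.4546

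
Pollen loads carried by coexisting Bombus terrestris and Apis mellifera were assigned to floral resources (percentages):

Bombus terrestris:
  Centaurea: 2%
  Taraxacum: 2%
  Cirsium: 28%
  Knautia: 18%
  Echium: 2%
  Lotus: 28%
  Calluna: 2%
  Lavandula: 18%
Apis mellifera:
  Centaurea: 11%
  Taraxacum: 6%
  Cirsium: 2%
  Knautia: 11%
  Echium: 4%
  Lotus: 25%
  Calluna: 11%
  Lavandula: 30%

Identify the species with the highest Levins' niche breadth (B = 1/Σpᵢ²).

Apis mellifera

Convert percentages to proportions (divide by 100).
Σp_terrᵢ² = 0.02² + 0.02² + 0.28² + 0.18² + 0.02² + 0.28² + 0.02² + 0.18² = 0.0004 + 0.0004 + 0.0784 + 0.0324 + 0.0004 + 0.0784 + 0.0004 + 0.0324 = 0.2232
B_terr = 1 / 0.2232 = 4.4803
Σp_mellᵢ² = 0.11² + 0.06² + 0.02² + 0.11² + 0.04² + 0.25² + 0.11² + 0.30² = 0.0121 + 0.0036 + 0.0004 + 0.0121 + 0.0016 + 0.0625 + 0.0121 + 0.0900 = 0.1944
B_mell = 1 / 0.1944 = 5.1440
Highest B → broadest niche (most generalist): Apis mellifera (B = 5.14).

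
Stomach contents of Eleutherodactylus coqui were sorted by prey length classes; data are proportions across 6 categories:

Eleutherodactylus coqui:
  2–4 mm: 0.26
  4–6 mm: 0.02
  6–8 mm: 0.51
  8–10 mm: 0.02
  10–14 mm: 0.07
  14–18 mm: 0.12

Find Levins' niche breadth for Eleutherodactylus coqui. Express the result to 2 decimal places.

2.88

Σpᵢ² = 0.26² + 0.02² + 0.51² + 0.02² + 0.07² + 0.12² = 0.0676 + 0.0004 + 0.2601 + 0.0004 + 0.0049 + 0.0144 = 0.3478
B = 1 / 0.3478 = 2.8752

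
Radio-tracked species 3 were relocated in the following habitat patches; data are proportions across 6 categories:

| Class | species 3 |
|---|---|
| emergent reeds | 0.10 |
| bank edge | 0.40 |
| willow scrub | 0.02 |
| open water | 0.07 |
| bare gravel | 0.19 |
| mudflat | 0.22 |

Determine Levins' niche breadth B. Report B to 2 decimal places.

3.85

Σpᵢ² = 0.10² + 0.40² + 0.02² + 0.07² + 0.19² + 0.22² = 0.0100 + 0.1600 + 0.0004 + 0.0049 + 0.0361 + 0.0484 = 0.2598
B = 1 / 0.2598 = 3.8491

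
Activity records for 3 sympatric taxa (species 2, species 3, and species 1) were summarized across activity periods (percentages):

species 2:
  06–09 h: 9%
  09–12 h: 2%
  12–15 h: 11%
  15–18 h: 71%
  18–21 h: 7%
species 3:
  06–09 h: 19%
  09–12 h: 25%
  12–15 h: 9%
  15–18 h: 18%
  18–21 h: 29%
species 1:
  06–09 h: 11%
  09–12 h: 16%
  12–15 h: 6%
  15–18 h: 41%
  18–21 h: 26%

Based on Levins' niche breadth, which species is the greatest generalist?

species 3

Convert percentages to proportions (divide by 100).
Σp_2ᵢ² = 0.09² + 0.02² + 0.11² + 0.71² + 0.07² = 0.0081 + 0.0004 + 0.0121 + 0.5041 + 0.0049 = 0.5296
B_2 = 1 / 0.5296 = 1.8882
Σp_3ᵢ² = 0.19² + 0.25² + 0.09² + 0.18² + 0.29² = 0.0361 + 0.0625 + 0.0081 + 0.0324 + 0.0841 = 0.2232
B_3 = 1 / 0.2232 = 4.4803
Σp_1ᵢ² = 0.11² + 0.16² + 0.06² + 0.41² + 0.26² = 0.0121 + 0.0256 + 0.0036 + 0.1681 + 0.0676 = 0.2770
B_1 = 1 / 0.2770 = 3.6101
Highest B → broadest niche (most generalist): species 3 (B = 4.48).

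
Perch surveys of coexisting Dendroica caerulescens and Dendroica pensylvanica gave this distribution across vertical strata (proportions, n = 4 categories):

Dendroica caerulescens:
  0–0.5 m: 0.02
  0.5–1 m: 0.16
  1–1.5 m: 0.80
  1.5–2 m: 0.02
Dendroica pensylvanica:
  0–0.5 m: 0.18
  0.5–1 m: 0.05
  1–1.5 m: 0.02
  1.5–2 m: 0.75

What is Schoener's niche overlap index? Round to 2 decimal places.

Σ|p₁ᵢ − p₂ᵢ| = 0.16 + 0.11 + 0.78 + 0.73 = 1.78
D = 1 − ½ × 1.78 = 1 − 0.890 = 0.1100

0.11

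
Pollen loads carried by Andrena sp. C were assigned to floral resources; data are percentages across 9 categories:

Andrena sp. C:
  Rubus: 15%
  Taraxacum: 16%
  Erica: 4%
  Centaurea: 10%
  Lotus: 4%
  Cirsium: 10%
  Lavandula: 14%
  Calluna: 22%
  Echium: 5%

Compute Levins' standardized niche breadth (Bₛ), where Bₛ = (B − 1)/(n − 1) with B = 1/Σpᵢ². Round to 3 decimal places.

0.757

Convert percentages to proportions (divide by 100).
Σpᵢ² = 0.15² + 0.16² + 0.04² + 0.10² + 0.04² + 0.10² + 0.14² + 0.22² + 0.05² = 0.0225 + 0.0256 + 0.0016 + 0.0100 + 0.0016 + 0.0100 + 0.0196 + 0.0484 + 0.0025 = 0.1418
B = 1 / 0.1418 = 7.05219
Bₛ = (B − 1)/(n − 1) = (7.05219 − 1)/(9 − 1) = 6.05219/8 = 0.75652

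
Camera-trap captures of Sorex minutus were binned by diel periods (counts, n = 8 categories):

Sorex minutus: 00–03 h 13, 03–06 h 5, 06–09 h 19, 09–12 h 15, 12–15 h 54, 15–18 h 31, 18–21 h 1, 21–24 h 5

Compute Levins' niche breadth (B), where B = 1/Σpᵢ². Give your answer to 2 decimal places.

4.37

Proportions for Sorex minutus (n=143): 13/143=0.0909, 5/143=0.0350, 19/143=0.1329, 15/143=0.1049, 54/143=0.3776, 31/143=0.2168, 1/143=0.0070, 5/143=0.0350
Σpᵢ² = 0.0909² + 0.0350² + 0.1329² + 0.1049² + 0.3776² + 0.2168² + 0.0070² + 0.0350² = 0.008263 + 0.001225 + 0.017662 + 0.011004 + 0.142582 + 0.047002 + 0.000049 + 0.001225 = 0.229012
B = 1 / 0.229012 = 4.3666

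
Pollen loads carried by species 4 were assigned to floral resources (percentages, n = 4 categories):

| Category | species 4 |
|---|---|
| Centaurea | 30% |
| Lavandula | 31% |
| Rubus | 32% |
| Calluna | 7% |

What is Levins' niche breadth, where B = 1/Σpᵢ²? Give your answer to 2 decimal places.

Convert percentages to proportions (divide by 100).
Σpᵢ² = 0.30² + 0.31² + 0.32² + 0.07² = 0.0900 + 0.0961 + 0.1024 + 0.0049 = 0.2934
B = 1 / 0.2934 = 3.4083

3.41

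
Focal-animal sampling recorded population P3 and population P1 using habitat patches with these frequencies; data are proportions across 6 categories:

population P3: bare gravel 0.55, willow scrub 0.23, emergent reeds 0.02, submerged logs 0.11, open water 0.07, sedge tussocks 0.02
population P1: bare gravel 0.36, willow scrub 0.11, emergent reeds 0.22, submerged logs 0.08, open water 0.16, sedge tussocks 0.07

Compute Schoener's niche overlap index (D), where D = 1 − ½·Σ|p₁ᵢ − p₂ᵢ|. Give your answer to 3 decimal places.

0.660

Σ|p₁ᵢ − p₂ᵢ| = 0.19 + 0.12 + 0.20 + 0.03 + 0.09 + 0.05 = 0.68
D = 1 − ½ × 0.68 = 1 − 0.340 = 0.66000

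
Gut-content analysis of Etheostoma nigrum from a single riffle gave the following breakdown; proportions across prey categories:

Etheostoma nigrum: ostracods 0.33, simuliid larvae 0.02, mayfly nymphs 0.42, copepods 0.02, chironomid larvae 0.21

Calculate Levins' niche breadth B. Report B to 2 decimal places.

3.03

Σpᵢ² = 0.33² + 0.02² + 0.42² + 0.02² + 0.21² = 0.1089 + 0.0004 + 0.1764 + 0.0004 + 0.0441 = 0.3302
B = 1 / 0.3302 = 3.0285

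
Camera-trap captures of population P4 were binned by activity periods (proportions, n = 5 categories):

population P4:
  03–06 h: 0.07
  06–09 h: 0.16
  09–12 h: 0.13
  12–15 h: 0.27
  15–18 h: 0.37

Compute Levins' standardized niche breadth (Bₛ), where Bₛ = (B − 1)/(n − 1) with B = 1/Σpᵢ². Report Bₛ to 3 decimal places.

Σpᵢ² = 0.07² + 0.16² + 0.13² + 0.27² + 0.37² = 0.0049 + 0.0256 + 0.0169 + 0.0729 + 0.1369 = 0.2572
B = 1 / 0.2572 = 3.88802
Bₛ = (B − 1)/(n − 1) = (3.88802 − 1)/(5 − 1) = 2.88802/4 = 0.72201

0.722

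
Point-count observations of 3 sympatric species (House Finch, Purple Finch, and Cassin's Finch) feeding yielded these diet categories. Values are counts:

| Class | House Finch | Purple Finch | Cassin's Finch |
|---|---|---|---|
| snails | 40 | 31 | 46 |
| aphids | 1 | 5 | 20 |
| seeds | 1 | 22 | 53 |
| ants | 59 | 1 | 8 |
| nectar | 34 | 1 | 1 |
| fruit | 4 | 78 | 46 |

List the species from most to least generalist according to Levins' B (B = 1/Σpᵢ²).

Proportions for House Finch (n=139): 40/139=0.2878, 1/139=0.0072, 1/139=0.0072, 59/139=0.4245, 34/139=0.2446, 4/139=0.0288
Proportions for Purple Finch (n=138): 31/138=0.2246, 5/138=0.0362, 22/138=0.1594, 1/138=0.0072, 1/138=0.0072, 78/138=0.5652
Proportions for Cassin's Finch (n=174): 46/174=0.2644, 20/174=0.1149, 53/174=0.3046, 8/174=0.0460, 1/174=0.0057, 46/174=0.2644
Σp_Housᵢ² = 0.2878² + 0.0072² + 0.0072² + 0.4245² + 0.2446² + 0.0288² = 0.082829 + 0.000052 + 0.000052 + 0.180200 + 0.059829 + 0.000829 = 0.323791
B_Hous = 1 / 0.323791 = 3.0884
Σp_Purpᵢ² = 0.2246² + 0.0362² + 0.1594² + 0.0072² + 0.0072² + 0.5652² = 0.050445 + 0.001310 + 0.025408 + 0.000052 + 0.000052 + 0.319451 = 0.396718
B_Purp = 1 / 0.396718 = 2.5207
Σp_Cassᵢ² = 0.2644² + 0.1149² + 0.3046² + 0.0460² + 0.0057² + 0.2644² = 0.069907 + 0.013202 + 0.092781 + 0.002116 + 0.000032 + 0.069907 = 0.247945
B_Cass = 1 / 0.247945 = 4.0332
Ranking by B (broadest → narrowest): Cassin's Finch (4.03) > House Finch (3.09) > Purple Finch (2.52)

Cassin's Finch > House Finch > Purple Finch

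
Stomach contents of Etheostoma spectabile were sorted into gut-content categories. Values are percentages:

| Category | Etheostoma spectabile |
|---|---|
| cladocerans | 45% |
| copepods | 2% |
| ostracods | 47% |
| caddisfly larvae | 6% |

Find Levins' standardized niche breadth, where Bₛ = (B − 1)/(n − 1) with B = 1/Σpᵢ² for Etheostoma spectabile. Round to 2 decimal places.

Convert percentages to proportions (divide by 100).
Σpᵢ² = 0.45² + 0.02² + 0.47² + 0.06² = 0.2025 + 0.0004 + 0.2209 + 0.0036 = 0.4274
B = 1 / 0.4274 = 2.3397
Bₛ = (B − 1)/(n − 1) = (2.3397 − 1)/(4 − 1) = 1.3397/3 = 0.4466

0.45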